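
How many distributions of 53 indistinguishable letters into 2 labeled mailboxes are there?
C(53+2-1, 2-1) = C(54, 1) = 54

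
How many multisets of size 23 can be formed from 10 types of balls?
C(23+10-1, 10-1) = C(32, 9) = 28048800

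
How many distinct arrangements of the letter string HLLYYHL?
7! / (3! × 2! × 2!) = 210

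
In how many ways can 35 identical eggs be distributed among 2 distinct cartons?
C(35+2-1, 2-1) = C(36, 1) = 36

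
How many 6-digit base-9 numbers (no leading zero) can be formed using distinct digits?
First digit: 8 choices (nonzero). Then descending: 8 × 8 × 7 × 6 × 5 × 4 = 53760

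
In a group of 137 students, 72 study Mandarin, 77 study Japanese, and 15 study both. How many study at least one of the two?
|A∪B| = |A| + |B| - |A∩B| = 72 + 77 - 15 = 134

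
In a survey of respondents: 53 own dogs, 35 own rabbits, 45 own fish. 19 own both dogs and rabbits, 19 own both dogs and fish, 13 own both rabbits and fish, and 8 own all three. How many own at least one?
|A∪B∪C| = 53+35+45-19-19-13+8 = 90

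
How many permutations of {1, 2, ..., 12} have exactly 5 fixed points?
Choose the 5 fixed points C(12,5) = 792, derange the rest: !7 = Σ_{j=0}^{7} (-1)^j·7!/j! = 5040 - 5040 + 2520 - 840 + 210 - 42 + 7 - 1 = 1854. Product = 792 × 1854 = 1468368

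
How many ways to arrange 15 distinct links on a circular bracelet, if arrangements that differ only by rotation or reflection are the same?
(15-1)!/2 = 87178291200/2 = 43589145600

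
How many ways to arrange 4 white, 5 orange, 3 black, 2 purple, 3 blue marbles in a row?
17! / (4! × 5! × 3! × 2! × 3!) = 1715313600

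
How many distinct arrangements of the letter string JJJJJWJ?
7! / (6! × 1!) = 7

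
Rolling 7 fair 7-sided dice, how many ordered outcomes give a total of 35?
Coefficient of x^35 in (x + x² + ... + x^7)^7. By inclusion-exclusion on dice exceeding 7: Σ_j (-1)^j C(7,j)·C(35-1-7j, 6) = C(7,0)·C(34,6) - C(7,1)·C(27,6) + C(7,2)·C(20,6) - C(7,3)·C(13,6) + C(7,4)·C(6,6) = 1·1344904 - 7·296010 + 21·38760 - 35·1716 + 35·1 = 26769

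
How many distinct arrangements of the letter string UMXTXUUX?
8! / (3! × 1! × 1! × 3!) = 1120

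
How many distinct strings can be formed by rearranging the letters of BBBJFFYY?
8! / (3! × 1! × 2! × 2!) = 1680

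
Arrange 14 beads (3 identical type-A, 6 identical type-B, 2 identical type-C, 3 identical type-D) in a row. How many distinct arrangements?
14! / (3! × 6! × 2! × 3!) = 1681680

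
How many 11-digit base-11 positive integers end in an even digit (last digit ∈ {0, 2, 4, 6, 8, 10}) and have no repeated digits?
Last∈{0,2,4,6,8,10}. Last=0: 3628800. Last nonzero: 5×9×P(9,9) = 16329600. Total = 19958400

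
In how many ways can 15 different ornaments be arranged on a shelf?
15! = 1307674368000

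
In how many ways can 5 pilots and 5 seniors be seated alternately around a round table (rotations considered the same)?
Fix one of the pilots: (5-1)! ways for the remaining pilots, × 5! ways for the seniors = 24 × 120 = 2880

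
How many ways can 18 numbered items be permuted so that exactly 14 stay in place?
Choose the 14 fixed points C(18,14) = 3060, derange the rest: !4 = Σ_{j=0}^{4} (-1)^j·4!/j! = 24 - 24 + 12 - 4 + 1 = 9. Product = 3060 × 9 = 27540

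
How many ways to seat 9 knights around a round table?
Circular: fix one position, arrange the rest. (9-1)! = 40320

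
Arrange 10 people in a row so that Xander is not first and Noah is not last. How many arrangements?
By inclusion-exclusion: 10! - 2×(10-1)! + (10-2)! = 3628800 - 725760 + 40320 = 2943360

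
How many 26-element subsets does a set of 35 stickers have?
C(35,26) = 35!/(26!×9!) = 70607460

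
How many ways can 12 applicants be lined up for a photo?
12! = 479001600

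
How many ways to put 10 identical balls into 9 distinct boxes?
C(10+9-1, 9-1) = C(18, 8) = 43758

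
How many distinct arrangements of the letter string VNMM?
4! / (1! × 1! × 2!) = 12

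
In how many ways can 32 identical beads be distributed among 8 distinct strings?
C(32+8-1, 8-1) = C(39, 7) = 15380937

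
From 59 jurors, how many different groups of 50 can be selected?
C(59,50) = 59!/(50!×9!) = 12565671261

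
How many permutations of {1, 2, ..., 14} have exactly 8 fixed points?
Choose the 8 fixed points C(14,8) = 3003, derange the rest: !6 = Σ_{j=0}^{6} (-1)^j·6!/j! = 720 - 720 + 360 - 120 + 30 - 6 + 1 = 265. Product = 3003 × 265 = 795795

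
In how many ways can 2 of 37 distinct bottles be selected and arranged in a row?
P(37,2) = 37!/(37-2)! = 1332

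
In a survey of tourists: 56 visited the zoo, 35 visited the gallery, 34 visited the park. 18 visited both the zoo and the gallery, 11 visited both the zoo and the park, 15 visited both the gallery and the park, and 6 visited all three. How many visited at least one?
|A∪B∪C| = 56+35+34-18-11-15+6 = 87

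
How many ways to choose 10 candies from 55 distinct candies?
C(55,10) = 55!/(10!×45!) = 29248649430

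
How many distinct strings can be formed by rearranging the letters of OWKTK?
5! / (1! × 2! × 1! × 1!) = 60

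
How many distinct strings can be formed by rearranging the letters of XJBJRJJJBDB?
11! / (5! × 1! × 1! × 3! × 1!) = 55440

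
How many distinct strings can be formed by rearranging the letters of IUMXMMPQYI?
10! / (1! × 1! × 2! × 1! × 3! × 1! × 1!) = 302400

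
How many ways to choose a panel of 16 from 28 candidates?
C(28,16) = 28!/(16!×12!) = 30421755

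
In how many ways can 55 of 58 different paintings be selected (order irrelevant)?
C(58,55) = 58!/(55!×3!) = 30856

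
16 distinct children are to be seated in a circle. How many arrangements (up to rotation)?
Circular: fix one position, arrange the rest. (16-1)! = 1307674368000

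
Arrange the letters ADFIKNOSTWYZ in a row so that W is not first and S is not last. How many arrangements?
By inclusion-exclusion: 12! - 2×(12-1)! + (12-2)! = 479001600 - 79833600 + 3628800 = 402796800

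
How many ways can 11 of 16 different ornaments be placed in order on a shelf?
P(16,11) = 16!/(16-11)! = 174356582400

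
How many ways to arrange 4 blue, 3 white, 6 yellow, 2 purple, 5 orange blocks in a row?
20! / (4! × 3! × 6! × 2! × 5!) = 97772875200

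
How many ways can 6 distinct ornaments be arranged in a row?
6! = 720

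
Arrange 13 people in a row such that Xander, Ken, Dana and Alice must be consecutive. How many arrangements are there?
Treat the 4 as one block: (13-4+1)! × 4! = 3628800 × 24 = 87091200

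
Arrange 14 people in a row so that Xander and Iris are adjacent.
Treat as block: (14-1)! × 2! = 6227020800 × 2 = 12454041600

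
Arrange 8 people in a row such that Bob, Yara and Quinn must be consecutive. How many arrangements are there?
Treat the 3 as one block: (8-3+1)! × 3! = 720 × 6 = 4320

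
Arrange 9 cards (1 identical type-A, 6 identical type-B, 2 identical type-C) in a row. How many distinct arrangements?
9! / (1! × 6! × 2!) = 252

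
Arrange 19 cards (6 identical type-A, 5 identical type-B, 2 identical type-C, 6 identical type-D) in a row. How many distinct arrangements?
19! / (6! × 5! × 2! × 6!) = 977728752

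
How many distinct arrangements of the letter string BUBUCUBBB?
9! / (3! × 5! × 1!) = 504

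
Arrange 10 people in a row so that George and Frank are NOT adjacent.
Total - adjacent = 10! - (10-1)!×2 = 3628800 - 725760 = 2903040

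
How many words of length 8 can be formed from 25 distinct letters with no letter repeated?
P(25,8) = 25!/(25-8)! = 43609104000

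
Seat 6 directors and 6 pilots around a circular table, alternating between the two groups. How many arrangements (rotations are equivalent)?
Fix one of the directors: (6-1)! ways for the remaining directors, × 6! ways for the pilots = 120 × 720 = 86400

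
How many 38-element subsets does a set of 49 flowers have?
C(49,38) = 49!/(38!×11!) = 29135916264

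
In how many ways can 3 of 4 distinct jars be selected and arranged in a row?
P(4,3) = 4!/(4-3)! = 24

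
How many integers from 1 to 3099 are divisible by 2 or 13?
⌊3099/2⌋ + ⌊3099/13⌋ - ⌊3099/26⌋ = 1549 + 238 - 119 = 1668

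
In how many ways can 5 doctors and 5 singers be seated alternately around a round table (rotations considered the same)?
Fix one of the doctors: (5-1)! ways for the remaining doctors, × 5! ways for the singers = 24 × 120 = 2880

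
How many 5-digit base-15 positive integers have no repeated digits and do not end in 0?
Last digit: 14 nonzero choices. First digit: 13 (nonzero, ≠last). Middle 3: P(13,3) = 1716. Total = 312312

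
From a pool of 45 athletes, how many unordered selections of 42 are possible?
C(45,42) = 45!/(42!×3!) = 14190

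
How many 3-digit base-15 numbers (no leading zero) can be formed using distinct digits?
First digit: 14 choices (nonzero). Then descending: 14 × 14 × 13 = 2548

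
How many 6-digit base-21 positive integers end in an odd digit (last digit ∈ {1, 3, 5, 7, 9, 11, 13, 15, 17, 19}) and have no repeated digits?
Last∈{1,3,5,7,9,11,13,15,17,19}. Last=0: 0. Last nonzero: 10×19×P(19,4) = 17674560. Total = 17674560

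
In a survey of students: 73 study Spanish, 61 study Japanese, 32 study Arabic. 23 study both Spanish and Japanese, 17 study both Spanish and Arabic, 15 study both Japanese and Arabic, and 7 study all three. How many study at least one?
|A∪B∪C| = 73+61+32-23-17-15+7 = 118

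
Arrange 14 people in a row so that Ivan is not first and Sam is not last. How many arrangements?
By inclusion-exclusion: 14! - 2×(14-1)! + (14-2)! = 87178291200 - 12454041600 + 479001600 = 75203251200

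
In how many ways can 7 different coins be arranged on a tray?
7! = 5040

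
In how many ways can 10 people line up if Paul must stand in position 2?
Fix one position: (10-1)! = 362880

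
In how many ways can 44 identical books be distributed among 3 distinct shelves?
C(44+3-1, 3-1) = C(46, 2) = 1035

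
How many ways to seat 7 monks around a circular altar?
Circular: fix one position, arrange the rest. (7-1)! = 720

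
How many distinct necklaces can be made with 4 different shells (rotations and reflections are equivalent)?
(4-1)!/2 = 6/2 = 3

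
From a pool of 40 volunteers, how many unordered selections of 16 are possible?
C(40,16) = 40!/(16!×24!) = 62852101650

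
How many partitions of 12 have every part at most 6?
Let r_j(i) = number of partitions of i into parts ≤ j, for i = 0..12. r_1(i) = 1 for all i; r_j(i) = r_{j-1}(i) + r_j(i-j). Rows j = 2..6: ≤2: 1 1 2 2 3 3 4 4 5 5 6 6 7; ≤3: 1 1 2 3 4 5 7 8 10 12 14 16 19; ≤4: 1 1 2 3 5 6 9 11 15 18 23 27 34; ≤5: 1 1 2 3 5 7 10 13 18 23 30 37 47; ≤6: 1 1 2 3 5 7 11 14 20 26 35 44 58. r_6(12) = 58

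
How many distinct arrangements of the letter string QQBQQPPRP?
9! / (3! × 1! × 4! × 1!) = 2520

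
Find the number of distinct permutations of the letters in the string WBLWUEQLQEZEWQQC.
16! / (1! × 1! × 3! × 2! × 4! × 1! × 1! × 3!) = 12108096000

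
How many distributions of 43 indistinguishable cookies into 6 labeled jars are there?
C(43+6-1, 6-1) = C(48, 5) = 1712304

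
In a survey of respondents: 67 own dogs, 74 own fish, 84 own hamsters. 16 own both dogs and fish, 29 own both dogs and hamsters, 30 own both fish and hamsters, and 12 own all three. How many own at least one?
|A∪B∪C| = 67+74+84-16-29-30+12 = 162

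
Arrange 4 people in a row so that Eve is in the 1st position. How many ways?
Fix one position: (4-1)! = 6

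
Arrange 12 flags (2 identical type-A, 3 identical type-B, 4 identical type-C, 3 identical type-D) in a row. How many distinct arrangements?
12! / (2! × 3! × 4! × 3!) = 277200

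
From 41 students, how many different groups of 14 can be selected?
C(41,14) = 41!/(14!×27!) = 35240152720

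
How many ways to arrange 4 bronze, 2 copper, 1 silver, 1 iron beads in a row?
8! / (4! × 2! × 1! × 1!) = 840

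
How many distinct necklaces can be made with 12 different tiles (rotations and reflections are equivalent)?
(12-1)!/2 = 39916800/2 = 19958400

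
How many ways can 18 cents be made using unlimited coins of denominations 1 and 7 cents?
Coefficient of x^18 in 1/(1-x^1) · 1/(1-x^7). Use j coins of 7 for j = 0..⌊18/7⌋ = 2, the rest in 1s: 2 + 1 = 3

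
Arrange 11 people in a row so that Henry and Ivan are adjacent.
Treat as block: (11-1)! × 2! = 3628800 × 2 = 7257600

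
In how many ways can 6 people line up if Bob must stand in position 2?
Fix one position: (6-1)! = 120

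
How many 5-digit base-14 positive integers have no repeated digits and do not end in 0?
Last digit: 13 nonzero choices. First digit: 12 (nonzero, ≠last). Middle 3: P(12,3) = 1320. Total = 205920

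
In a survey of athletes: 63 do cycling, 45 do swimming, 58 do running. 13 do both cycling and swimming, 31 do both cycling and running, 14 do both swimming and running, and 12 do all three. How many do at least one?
|A∪B∪C| = 63+45+58-13-31-14+12 = 120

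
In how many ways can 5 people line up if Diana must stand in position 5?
Fix one position: (5-1)! = 24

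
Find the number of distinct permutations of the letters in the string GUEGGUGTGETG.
12! / (2! × 2! × 2! × 6!) = 83160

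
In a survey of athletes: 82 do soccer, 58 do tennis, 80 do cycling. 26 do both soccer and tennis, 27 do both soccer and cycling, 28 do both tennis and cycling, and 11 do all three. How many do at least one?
|A∪B∪C| = 82+58+80-26-27-28+11 = 150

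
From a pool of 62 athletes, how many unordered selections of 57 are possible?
C(62,57) = 62!/(57!×5!) = 6471002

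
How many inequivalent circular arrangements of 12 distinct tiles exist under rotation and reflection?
(12-1)!/2 = 39916800/2 = 19958400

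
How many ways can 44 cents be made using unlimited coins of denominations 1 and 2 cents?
Coefficient of x^44 in 1/(1-x^1) · 1/(1-x^2). Use j coins of 2 for j = 0..⌊44/2⌋ = 22, the rest in 1s: 22 + 1 = 23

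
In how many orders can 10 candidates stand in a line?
10! = 3628800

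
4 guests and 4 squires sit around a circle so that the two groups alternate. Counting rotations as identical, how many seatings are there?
Fix one of the guests: (4-1)! ways for the remaining guests, × 4! ways for the squires = 6 × 24 = 144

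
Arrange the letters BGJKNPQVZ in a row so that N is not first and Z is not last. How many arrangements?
By inclusion-exclusion: 9! - 2×(9-1)! + (9-2)! = 362880 - 80640 + 5040 = 287280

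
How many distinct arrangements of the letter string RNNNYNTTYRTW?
12! / (3! × 4! × 2! × 2! × 1!) = 831600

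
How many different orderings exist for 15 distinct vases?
15! = 1307674368000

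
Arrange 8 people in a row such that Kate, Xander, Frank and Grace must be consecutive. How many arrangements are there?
Treat the 4 as one block: (8-4+1)! × 4! = 120 × 24 = 2880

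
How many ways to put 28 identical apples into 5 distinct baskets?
C(28+5-1, 5-1) = C(32, 4) = 35960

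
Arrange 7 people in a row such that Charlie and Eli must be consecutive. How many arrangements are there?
Treat the 2 as one block: (7-2+1)! × 2! = 720 × 2 = 1440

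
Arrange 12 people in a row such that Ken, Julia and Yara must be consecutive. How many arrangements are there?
Treat the 3 as one block: (12-3+1)! × 3! = 3628800 × 6 = 21772800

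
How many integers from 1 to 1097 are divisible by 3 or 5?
⌊1097/3⌋ + ⌊1097/5⌋ - ⌊1097/15⌋ = 365 + 219 - 73 = 511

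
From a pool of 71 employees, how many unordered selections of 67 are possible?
C(71,67) = 71!/(67!×4!) = 971635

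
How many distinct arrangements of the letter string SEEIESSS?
8! / (1! × 3! × 4!) = 280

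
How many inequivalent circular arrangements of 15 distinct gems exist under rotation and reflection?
(15-1)!/2 = 87178291200/2 = 43589145600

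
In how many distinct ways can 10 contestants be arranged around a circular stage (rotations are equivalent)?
Circular: fix one position, arrange the rest. (10-1)! = 362880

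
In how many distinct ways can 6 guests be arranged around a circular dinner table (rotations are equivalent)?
Circular: fix one position, arrange the rest. (6-1)! = 120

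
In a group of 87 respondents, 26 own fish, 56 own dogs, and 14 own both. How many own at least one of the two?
|A∪B| = |A| + |B| - |A∩B| = 26 + 56 - 14 = 68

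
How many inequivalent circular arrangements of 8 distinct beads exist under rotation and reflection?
(8-1)!/2 = 5040/2 = 2520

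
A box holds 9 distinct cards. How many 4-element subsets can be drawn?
C(9,4) = 9!/(4!×5!) = 126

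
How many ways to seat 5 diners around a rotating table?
Circular: fix one position, arrange the rest. (5-1)! = 24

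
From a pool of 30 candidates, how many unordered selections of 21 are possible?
C(30,21) = 30!/(21!×9!) = 14307150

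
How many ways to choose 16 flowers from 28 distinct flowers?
C(28,16) = 28!/(16!×12!) = 30421755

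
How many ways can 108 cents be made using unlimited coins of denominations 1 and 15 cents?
Coefficient of x^108 in 1/(1-x^1) · 1/(1-x^15). Use j coins of 15 for j = 0..⌊108/15⌋ = 7, the rest in 1s: 7 + 1 = 8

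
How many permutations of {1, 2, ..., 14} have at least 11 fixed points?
Exactly j fixed points: C(14,j)·!(14-j); sum over j ≥ 11 (derangement numbers via !m = (m-1)·(!(m-1) + !(m-2)): !0..!3 = 1, 0, 1, 2). Σ_{j=11}^{14} C(14,j)·!(14-j) = C(14,11)·!3 + C(14,12)·!2 + C(14,13)·!1 + C(14,14)·!0 = 364·2 + 91·1 + 14·0 + 1·1 = 820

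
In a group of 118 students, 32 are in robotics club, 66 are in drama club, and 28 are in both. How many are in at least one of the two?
|A∪B| = |A| + |B| - |A∩B| = 32 + 66 - 28 = 70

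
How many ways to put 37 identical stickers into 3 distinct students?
C(37+3-1, 3-1) = C(39, 2) = 741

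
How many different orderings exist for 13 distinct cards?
13! = 6227020800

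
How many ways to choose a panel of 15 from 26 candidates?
C(26,15) = 26!/(15!×11!) = 7726160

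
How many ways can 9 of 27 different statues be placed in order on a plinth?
P(27,9) = 27!/(27-9)! = 1700755056000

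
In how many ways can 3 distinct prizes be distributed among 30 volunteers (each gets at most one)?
P(30,3) = 30!/(30-3)! = 24360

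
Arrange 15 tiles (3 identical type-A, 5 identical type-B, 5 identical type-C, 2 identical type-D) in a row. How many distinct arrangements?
15! / (3! × 5! × 5! × 2!) = 7567560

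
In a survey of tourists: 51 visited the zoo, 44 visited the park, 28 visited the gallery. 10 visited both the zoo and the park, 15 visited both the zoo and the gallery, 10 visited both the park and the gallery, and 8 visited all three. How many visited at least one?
|A∪B∪C| = 51+44+28-10-15-10+8 = 96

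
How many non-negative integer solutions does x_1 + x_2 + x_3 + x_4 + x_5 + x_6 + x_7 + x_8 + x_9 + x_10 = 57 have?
C(57+10-1, 10-1) = C(66, 9) = 37014131440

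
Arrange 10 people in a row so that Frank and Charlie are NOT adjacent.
Total - adjacent = 10! - (10-1)!×2 = 3628800 - 725760 = 2903040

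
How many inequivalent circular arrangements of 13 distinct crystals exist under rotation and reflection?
(13-1)!/2 = 479001600/2 = 239500800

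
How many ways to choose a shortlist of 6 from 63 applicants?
C(63,6) = 63!/(6!×57!) = 67945521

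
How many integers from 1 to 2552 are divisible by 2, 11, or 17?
⌊2552/2⌋+⌊2552/11⌋+⌊2552/17⌋ - ⌊2552/22⌋-⌊2552/34⌋-⌊2552/187⌋ + ⌊2552/374⌋ = 1276+232+150 - 116-75-13 + 6 = 1460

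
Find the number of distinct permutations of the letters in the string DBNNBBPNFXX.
11! / (1! × 3! × 3! × 2! × 1! × 1!) = 554400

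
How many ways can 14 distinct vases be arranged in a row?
14! = 87178291200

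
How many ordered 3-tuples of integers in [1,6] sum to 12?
Coefficient of x^12 in (x + x² + ... + x^6)^3. By inclusion-exclusion on dice exceeding 6: Σ_j (-1)^j C(3,j)·C(12-1-6j, 2) = C(3,0)·C(11,2) - C(3,1)·C(5,2) = 1·55 - 3·10 = 25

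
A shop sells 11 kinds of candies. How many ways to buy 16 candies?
C(16+11-1, 11-1) = C(26, 10) = 5311735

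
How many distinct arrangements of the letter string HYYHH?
5! / (2! × 3!) = 10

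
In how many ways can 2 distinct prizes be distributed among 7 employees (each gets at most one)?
P(7,2) = 7!/(7-2)! = 42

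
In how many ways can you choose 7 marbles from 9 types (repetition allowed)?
C(7+9-1, 9-1) = C(15, 8) = 6435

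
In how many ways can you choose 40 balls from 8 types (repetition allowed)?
C(40+8-1, 8-1) = C(47, 7) = 62891499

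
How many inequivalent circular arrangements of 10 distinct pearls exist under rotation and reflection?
(10-1)!/2 = 362880/2 = 181440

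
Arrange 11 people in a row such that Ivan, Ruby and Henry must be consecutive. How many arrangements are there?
Treat the 3 as one block: (11-3+1)! × 3! = 362880 × 6 = 2177280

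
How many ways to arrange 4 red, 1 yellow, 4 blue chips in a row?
9! / (4! × 1! × 4!) = 630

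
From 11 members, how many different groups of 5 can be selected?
C(11,5) = 11!/(5!×6!) = 462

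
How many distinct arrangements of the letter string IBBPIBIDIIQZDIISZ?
17! / (7! × 1! × 2! × 1! × 3! × 2! × 1!) = 2940537600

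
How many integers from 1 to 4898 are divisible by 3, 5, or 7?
⌊4898/3⌋+⌊4898/5⌋+⌊4898/7⌋ - ⌊4898/15⌋-⌊4898/21⌋-⌊4898/35⌋ + ⌊4898/105⌋ = 1632+979+699 - 326-233-139 + 46 = 2658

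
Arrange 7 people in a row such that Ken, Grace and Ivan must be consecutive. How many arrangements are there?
Treat the 3 as one block: (7-3+1)! × 3! = 120 × 6 = 720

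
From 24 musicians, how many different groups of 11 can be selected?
C(24,11) = 24!/(11!×13!) = 2496144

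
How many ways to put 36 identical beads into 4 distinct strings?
C(36+4-1, 4-1) = C(39, 3) = 9139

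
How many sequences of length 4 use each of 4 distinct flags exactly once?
4! = 24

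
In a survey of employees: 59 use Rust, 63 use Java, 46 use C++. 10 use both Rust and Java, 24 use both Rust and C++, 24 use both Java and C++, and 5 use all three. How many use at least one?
|A∪B∪C| = 59+63+46-10-24-24+5 = 115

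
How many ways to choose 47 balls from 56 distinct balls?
C(56,47) = 56!/(47!×9!) = 7575968400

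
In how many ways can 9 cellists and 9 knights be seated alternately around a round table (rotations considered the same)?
Fix one of the cellists: (9-1)! ways for the remaining cellists, × 9! ways for the knights = 40320 × 362880 = 14631321600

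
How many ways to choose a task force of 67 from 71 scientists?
C(71,67) = 71!/(67!×4!) = 971635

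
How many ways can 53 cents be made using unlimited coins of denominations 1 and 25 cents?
Coefficient of x^53 in 1/(1-x^1) · 1/(1-x^25). Use j coins of 25 for j = 0..⌊53/25⌋ = 2, the rest in 1s: 2 + 1 = 3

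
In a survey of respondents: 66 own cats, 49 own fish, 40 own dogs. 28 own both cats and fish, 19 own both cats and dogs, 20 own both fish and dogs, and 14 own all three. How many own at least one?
|A∪B∪C| = 66+49+40-28-19-20+14 = 102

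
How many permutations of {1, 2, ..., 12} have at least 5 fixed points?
Exactly j fixed points: C(12,j)·!(12-j); sum over j ≥ 5 (derangement numbers via !m = (m-1)·(!(m-1) + !(m-2)): !0..!7 = 1, 0, 1, 2, 9, 44, 265, 1854). Σ_{j=5}^{12} C(12,j)·!(12-j) = C(12,5)·!7 + C(12,6)·!6 + C(12,7)·!5 + C(12,8)·!4 + C(12,9)·!3 + C(12,10)·!2 + C(12,11)·!1 + C(12,12)·!0 = 792·1854 + 924·265 + 792·44 + 495·9 + 220·2 + 66·1 + 12·0 + 1·1 = 1753038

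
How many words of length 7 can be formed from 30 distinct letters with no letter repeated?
P(30,7) = 30!/(30-7)! = 10260432000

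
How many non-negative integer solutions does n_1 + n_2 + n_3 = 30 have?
C(30+3-1, 3-1) = C(32, 2) = 496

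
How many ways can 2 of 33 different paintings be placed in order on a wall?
P(33,2) = 33!/(33-2)! = 1056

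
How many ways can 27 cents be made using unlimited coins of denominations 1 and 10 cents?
Coefficient of x^27 in 1/(1-x^1) · 1/(1-x^10). Use j coins of 10 for j = 0..⌊27/10⌋ = 2, the rest in 1s: 2 + 1 = 3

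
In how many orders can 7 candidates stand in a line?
7! = 5040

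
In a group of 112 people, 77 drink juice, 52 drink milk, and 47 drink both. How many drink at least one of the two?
|A∪B| = |A| + |B| - |A∩B| = 77 + 52 - 47 = 82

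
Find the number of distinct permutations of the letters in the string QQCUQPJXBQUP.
12! / (1! × 4! × 1! × 2! × 1! × 1! × 2!) = 4989600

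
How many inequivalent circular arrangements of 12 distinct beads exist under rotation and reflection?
(12-1)!/2 = 39916800/2 = 19958400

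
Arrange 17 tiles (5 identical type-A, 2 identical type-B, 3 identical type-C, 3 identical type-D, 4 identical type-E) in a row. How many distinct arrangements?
17! / (5! × 2! × 3! × 3! × 4!) = 1715313600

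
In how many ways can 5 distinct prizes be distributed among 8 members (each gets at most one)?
P(8,5) = 8!/(8-5)! = 6720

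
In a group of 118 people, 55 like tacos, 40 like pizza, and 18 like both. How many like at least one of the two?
|A∪B| = |A| + |B| - |A∩B| = 55 + 40 - 18 = 77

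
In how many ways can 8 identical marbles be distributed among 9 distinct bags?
C(8+9-1, 9-1) = C(16, 8) = 12870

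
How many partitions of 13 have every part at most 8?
Let r_j(i) = number of partitions of i into parts ≤ j, for i = 0..13. r_1(i) = 1 for all i; r_j(i) = r_{j-1}(i) + r_j(i-j). Rows j = 2..8: ≤2: 1 1 2 2 3 3 4 4 5 5 6 6 7 7; ≤3: 1 1 2 3 4 5 7 8 10 12 14 16 19 21; ≤4: 1 1 2 3 5 6 9 11 15 18 23 27 34 39; ≤5: 1 1 2 3 5 7 10 13 18 23 30 37 47 57; ≤6: 1 1 2 3 5 7 11 14 20 26 35 44 58 71; ≤7: 1 1 2 3 5 7 11 15 21 28 38 49 65 82; ≤8: 1 1 2 3 5 7 11 15 22 29 40 52 70 89. r_8(13) = 89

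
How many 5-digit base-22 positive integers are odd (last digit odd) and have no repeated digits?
Last∈{1,3,5,7,9,11,13,15,17,19,21}. Last=0: 0. Last nonzero: 11×20×P(20,3) = 1504800. Total = 1504800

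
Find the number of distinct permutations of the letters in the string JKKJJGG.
7! / (3! × 2! × 2!) = 210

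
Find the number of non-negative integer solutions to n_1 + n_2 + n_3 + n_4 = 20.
C(20+4-1, 4-1) = C(23, 3) = 1771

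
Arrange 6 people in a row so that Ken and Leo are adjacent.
Treat as block: (6-1)! × 2! = 120 × 2 = 240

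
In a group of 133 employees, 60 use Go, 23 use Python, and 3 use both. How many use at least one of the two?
|A∪B| = |A| + |B| - |A∩B| = 60 + 23 - 3 = 80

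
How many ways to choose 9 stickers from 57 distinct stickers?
C(57,9) = 57!/(9!×48!) = 8996462475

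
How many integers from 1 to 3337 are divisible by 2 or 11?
⌊3337/2⌋ + ⌊3337/11⌋ - ⌊3337/22⌋ = 1668 + 303 - 151 = 1820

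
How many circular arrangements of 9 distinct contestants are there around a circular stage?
Circular: fix one position, arrange the rest. (9-1)! = 40320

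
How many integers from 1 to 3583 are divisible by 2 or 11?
⌊3583/2⌋ + ⌊3583/11⌋ - ⌊3583/22⌋ = 1791 + 325 - 162 = 1954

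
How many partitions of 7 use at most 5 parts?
By conjugation, equals partitions of 7 into parts ≤ 5. Let r_j(i) = number of partitions of i into parts ≤ j, for i = 0..7. r_1(i) = 1 for all i; r_j(i) = r_{j-1}(i) + r_j(i-j). Rows j = 2..5: ≤2: 1 1 2 2 3 3 4 4; ≤3: 1 1 2 3 4 5 7 8; ≤4: 1 1 2 3 5 6 9 11; ≤5: 1 1 2 3 5 7 10 13. r_5(7) = 13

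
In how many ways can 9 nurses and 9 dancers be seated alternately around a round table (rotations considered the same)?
Fix one of the nurses: (9-1)! ways for the remaining nurses, × 9! ways for the dancers = 40320 × 362880 = 14631321600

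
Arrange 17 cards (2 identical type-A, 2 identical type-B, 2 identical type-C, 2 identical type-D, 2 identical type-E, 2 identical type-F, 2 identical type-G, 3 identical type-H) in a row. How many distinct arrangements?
17! / (2! × 2! × 2! × 2! × 2! × 2! × 2! × 3!) = 463134672000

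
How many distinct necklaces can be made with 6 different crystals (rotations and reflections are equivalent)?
(6-1)!/2 = 120/2 = 60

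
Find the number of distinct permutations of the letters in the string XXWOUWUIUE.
10! / (2! × 1! × 1! × 3! × 1! × 2!) = 151200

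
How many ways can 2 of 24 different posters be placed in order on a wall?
P(24,2) = 24!/(24-2)! = 552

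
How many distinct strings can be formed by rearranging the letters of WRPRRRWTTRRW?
12! / (1! × 6! × 3! × 2!) = 55440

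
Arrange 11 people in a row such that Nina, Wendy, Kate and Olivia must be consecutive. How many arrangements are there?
Treat the 4 as one block: (11-4+1)! × 4! = 40320 × 24 = 967680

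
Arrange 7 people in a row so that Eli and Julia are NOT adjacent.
Total - adjacent = 7! - (7-1)!×2 = 5040 - 1440 = 3600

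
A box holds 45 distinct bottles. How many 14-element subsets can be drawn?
C(45,14) = 45!/(14!×31!) = 166871334960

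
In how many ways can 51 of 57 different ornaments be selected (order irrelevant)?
C(57,51) = 57!/(51!×6!) = 36288252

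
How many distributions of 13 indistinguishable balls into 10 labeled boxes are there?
C(13+10-1, 10-1) = C(22, 9) = 497420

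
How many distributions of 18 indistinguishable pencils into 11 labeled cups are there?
C(18+11-1, 11-1) = C(28, 10) = 13123110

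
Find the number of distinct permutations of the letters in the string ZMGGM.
5! / (2! × 2! × 1!) = 30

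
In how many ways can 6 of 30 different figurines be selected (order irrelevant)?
C(30,6) = 30!/(6!×24!) = 593775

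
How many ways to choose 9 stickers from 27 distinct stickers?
C(27,9) = 27!/(9!×18!) = 4686825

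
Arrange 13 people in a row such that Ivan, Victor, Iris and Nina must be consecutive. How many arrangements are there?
Treat the 4 as one block: (13-4+1)! × 4! = 3628800 × 24 = 87091200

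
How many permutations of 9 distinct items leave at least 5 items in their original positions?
Exactly j fixed points: C(9,j)·!(9-j); sum over j ≥ 5 (derangement numbers via !m = (m-1)·(!(m-1) + !(m-2)): !0..!4 = 1, 0, 1, 2, 9). Σ_{j=5}^{9} C(9,j)·!(9-j) = C(9,5)·!4 + C(9,6)·!3 + C(9,7)·!2 + C(9,8)·!1 + C(9,9)·!0 = 126·9 + 84·2 + 36·1 + 9·0 + 1·1 = 1339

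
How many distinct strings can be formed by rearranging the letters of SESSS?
5! / (4! × 1!) = 5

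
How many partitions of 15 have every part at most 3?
Let r_j(i) = number of partitions of i into parts ≤ j, for i = 0..15. r_1(i) = 1 for all i; r_j(i) = r_{j-1}(i) + r_j(i-j). Rows j = 2..3: ≤2: 1 1 2 2 3 3 4 4 5 5 6 6 7 7 8 8; ≤3: 1 1 2 3 4 5 7 8 10 12 14 16 19 21 24 27. r_3(15) = 27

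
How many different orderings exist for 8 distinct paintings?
8! = 40320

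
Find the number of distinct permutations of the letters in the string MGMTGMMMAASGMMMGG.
17! / (1! × 2! × 5! × 8! × 1!) = 36756720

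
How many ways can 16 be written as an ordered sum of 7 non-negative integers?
C(16+7-1, 7-1) = C(22, 6) = 74613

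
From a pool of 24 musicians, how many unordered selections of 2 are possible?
C(24,2) = 24!/(2!×22!) = 276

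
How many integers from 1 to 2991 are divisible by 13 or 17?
⌊2991/13⌋ + ⌊2991/17⌋ - ⌊2991/221⌋ = 230 + 175 - 13 = 392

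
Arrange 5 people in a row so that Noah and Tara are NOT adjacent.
Total - adjacent = 5! - (5-1)!×2 = 120 - 48 = 72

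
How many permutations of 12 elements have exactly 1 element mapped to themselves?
Choose the 1 fixed point C(12,1) = 12, derange the rest: !11 = Σ_{j=0}^{11} (-1)^j·11!/j! = 39916800 - 39916800 + 19958400 - 6652800 + 1663200 - 332640 + 55440 - 7920 + 990 - 110 + 11 - 1 = 14684570. Product = 12 × 14684570 = 176214840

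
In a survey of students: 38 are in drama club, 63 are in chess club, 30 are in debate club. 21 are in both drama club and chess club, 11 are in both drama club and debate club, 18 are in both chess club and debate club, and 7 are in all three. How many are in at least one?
|A∪B∪C| = 38+63+30-21-11-18+7 = 88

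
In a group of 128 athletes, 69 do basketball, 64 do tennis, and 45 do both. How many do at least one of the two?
|A∪B| = |A| + |B| - |A∩B| = 69 + 64 - 45 = 88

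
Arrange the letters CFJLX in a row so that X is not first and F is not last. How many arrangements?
By inclusion-exclusion: 5! - 2×(5-1)! + (5-2)! = 120 - 48 + 6 = 78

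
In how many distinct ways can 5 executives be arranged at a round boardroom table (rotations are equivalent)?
Circular: fix one position, arrange the rest. (5-1)! = 24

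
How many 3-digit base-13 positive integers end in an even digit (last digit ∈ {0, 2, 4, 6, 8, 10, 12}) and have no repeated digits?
Last∈{0,2,4,6,8,10,12}. Last=0: 132. Last nonzero: 6×11×P(11,1) = 726. Total = 858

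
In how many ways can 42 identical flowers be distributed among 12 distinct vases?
C(42+12-1, 12-1) = C(53, 11) = 76223753060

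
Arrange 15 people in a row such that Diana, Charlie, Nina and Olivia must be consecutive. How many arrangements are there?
Treat the 4 as one block: (15-4+1)! × 4! = 479001600 × 24 = 11496038400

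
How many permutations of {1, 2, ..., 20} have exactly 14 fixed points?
Choose the 14 fixed points C(20,14) = 38760, derange the rest: !6 = Σ_{j=0}^{6} (-1)^j·6!/j! = 720 - 720 + 360 - 120 + 30 - 6 + 1 = 265. Product = 38760 × 265 = 10271400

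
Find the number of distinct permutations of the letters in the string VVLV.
4! / (1! × 3!) = 4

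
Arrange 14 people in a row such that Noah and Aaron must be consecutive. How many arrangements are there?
Treat the 2 as one block: (14-2+1)! × 2! = 6227020800 × 2 = 12454041600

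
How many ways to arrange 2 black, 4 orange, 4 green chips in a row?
10! / (2! × 4! × 4!) = 3150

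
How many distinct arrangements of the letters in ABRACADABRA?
11! / (5! × 2! × 2! × 1! × 1!) = 83160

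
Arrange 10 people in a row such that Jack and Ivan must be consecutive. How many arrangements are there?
Treat the 2 as one block: (10-2+1)! × 2! = 362880 × 2 = 725760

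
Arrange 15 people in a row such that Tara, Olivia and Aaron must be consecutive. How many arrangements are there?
Treat the 3 as one block: (15-3+1)! × 3! = 6227020800 × 6 = 37362124800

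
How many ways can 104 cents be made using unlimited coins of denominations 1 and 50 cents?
Coefficient of x^104 in 1/(1-x^1) · 1/(1-x^50). Use j coins of 50 for j = 0..⌊104/50⌋ = 2, the rest in 1s: 2 + 1 = 3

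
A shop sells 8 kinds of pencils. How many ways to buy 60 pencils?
C(60+8-1, 8-1) = C(67, 7) = 869648208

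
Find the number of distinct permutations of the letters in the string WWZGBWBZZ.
9! / (3! × 3! × 1! × 2!) = 5040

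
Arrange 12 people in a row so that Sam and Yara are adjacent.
Treat as block: (12-1)! × 2! = 39916800 × 2 = 79833600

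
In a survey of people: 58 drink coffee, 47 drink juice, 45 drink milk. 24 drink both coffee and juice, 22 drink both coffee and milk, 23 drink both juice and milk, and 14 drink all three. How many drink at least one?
|A∪B∪C| = 58+47+45-24-22-23+14 = 95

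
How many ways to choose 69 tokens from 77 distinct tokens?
C(77,69) = 77!/(69!×8!) = 21042072975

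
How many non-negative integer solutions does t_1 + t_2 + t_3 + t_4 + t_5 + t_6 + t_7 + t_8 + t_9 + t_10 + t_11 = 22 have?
C(22+11-1, 11-1) = C(32, 10) = 64512240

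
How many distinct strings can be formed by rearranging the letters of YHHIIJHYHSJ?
11! / (2! × 4! × 2! × 2! × 1!) = 207900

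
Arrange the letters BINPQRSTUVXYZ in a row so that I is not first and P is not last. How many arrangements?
By inclusion-exclusion: 13! - 2×(13-1)! + (13-2)! = 6227020800 - 958003200 + 39916800 = 5308934400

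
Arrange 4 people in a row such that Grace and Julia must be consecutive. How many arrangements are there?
Treat the 2 as one block: (4-2+1)! × 2! = 6 × 2 = 12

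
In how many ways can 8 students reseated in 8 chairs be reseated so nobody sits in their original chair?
!8 = Σ_{j=0}^{8} (-1)^j·8!/j! = 40320 - 40320 + 20160 - 6720 + 1680 - 336 + 56 - 8 + 1 = 14833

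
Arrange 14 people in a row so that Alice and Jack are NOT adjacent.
Total - adjacent = 14! - (14-1)!×2 = 87178291200 - 12454041600 = 74724249600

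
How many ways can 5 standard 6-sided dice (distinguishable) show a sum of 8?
Coefficient of x^8 in (x + x² + ... + x^6)^5. By inclusion-exclusion on dice exceeding 6: Σ_j (-1)^j C(5,j)·C(8-1-6j, 4) = C(5,0)·C(7,4) = 1·35 = 35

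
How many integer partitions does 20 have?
Pentagonal recurrence p(n) = p(n-1) + p(n-2) - p(n-5) - p(n-7) + p(n-12) + p(n-15) - ... gives p(0..19) = 1, 1, 2, 3, 5, 7, 11, 15, 22, 30, 42, 56, 77, 101, 135, 176, 231, 297, 385, 490. p(20) = p(19) + p(18) - p(15) - p(13) + p(8) + p(5) = 490 + 385 - 176 - 101 + 22 + 7 = 627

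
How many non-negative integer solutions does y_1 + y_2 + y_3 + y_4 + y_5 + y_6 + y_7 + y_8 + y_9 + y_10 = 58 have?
C(58+10-1, 10-1) = C(67, 9) = 42757703560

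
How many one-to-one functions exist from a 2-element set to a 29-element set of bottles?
P(29,2) = 29!/(29-2)! = 812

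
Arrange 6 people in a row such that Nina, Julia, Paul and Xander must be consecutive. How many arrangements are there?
Treat the 4 as one block: (6-4+1)! × 4! = 6 × 24 = 144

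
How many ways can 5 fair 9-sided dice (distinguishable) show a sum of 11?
Coefficient of x^11 in (x + x² + ... + x^9)^5. By inclusion-exclusion on dice exceeding 9: Σ_j (-1)^j C(5,j)·C(11-1-9j, 4) = C(5,0)·C(10,4) = 1·210 = 210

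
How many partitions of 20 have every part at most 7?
Let r_j(i) = number of partitions of i into parts ≤ j, for i = 0..20. r_1(i) = 1 for all i; r_j(i) = r_{j-1}(i) + r_j(i-j). Rows j = 2..7: ≤2: 1 1 2 2 3 3 4 4 5 5 6 6 7 7 8 8 9 9 10 10 11; ≤3: 1 1 2 3 4 5 7 8 10 12 14 16 19 21 24 27 30 33 37 40 44; ≤4: 1 1 2 3 5 6 9 11 15 18 23 27 34 39 47 54 64 72 84 94 108; ≤5: 1 1 2 3 5 7 10 13 18 23 30 37 47 57 70 84 101 119 141 164 192; ≤6: 1 1 2 3 5 7 11 14 20 26 35 44 58 71 90 110 136 163 199 235 282; ≤7: 1 1 2 3 5 7 11 15 21 28 38 49 65 82 105 131 164 201 248 300 364. r_7(20) = 364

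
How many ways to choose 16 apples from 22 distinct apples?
C(22,16) = 22!/(16!×6!) = 74613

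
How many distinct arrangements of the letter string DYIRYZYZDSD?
11! / (1! × 3! × 1! × 3! × 2! × 1!) = 554400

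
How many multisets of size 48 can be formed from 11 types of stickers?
C(48+11-1, 11-1) = C(58, 10) = 52179482355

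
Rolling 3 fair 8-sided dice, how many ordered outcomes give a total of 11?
Coefficient of x^11 in (x + x² + ... + x^8)^3. By inclusion-exclusion on dice exceeding 8: Σ_j (-1)^j C(3,j)·C(11-1-8j, 2) = C(3,0)·C(10,2) - C(3,1)·C(2,2) = 1·45 - 3·1 = 42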